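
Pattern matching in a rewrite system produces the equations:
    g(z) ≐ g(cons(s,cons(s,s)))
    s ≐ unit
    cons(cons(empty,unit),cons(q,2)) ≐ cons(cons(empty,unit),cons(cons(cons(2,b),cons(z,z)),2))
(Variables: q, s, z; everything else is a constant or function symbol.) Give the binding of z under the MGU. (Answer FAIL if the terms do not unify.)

Decompose g/1: z ≐ cons(s,cons(s,s)).
Bind z := cons(s,cons(s,s)); substituting into the one remaining equation that mentions z gives: cons(cons(empty,unit),cons(q,2)) ≐ cons(cons(empty,unit),cons(cons(cons(2,b),cons(cons(s,cons(s,s)),cons(s,cons(s,s)))),2)).
Bind s := unit; substituting into the remaining equation gives: cons(cons(empty,unit),cons(q,2)) ≐ cons(cons(empty,unit),cons(cons(cons(2,b),cons(cons(unit,cons(unit,unit)),cons(unit,cons(unit,unit)))),2)). Substituting into the earlier binding gives z := cons(unit,cons(unit,unit)).
Decompose cons/2: cons(empty,unit) ≐ cons(empty,unit),  cons(q,2) ≐ cons(cons(cons(2,b),cons(cons(unit,cons(unit,unit)),cons(unit,cons(unit,unit)))),2).
Delete trivial equation cons(empty,unit) ≐ cons(empty,unit).
Decompose cons/2: q ≐ cons(cons(2,b),cons(cons(unit,cons(unit,unit)),cons(unit,cons(unit,unit)))),  2 ≐ 2.
Bind q := cons(cons(2,b),cons(cons(unit,cons(unit,unit)),cons(unit,cons(unit,unit)))); no other remaining equation mentions q.
Delete trivial equation 2 ≐ 2.
MGU = { z ↦ cons(unit,cons(unit,unit)), s ↦ unit, q ↦ cons(cons(2,b),cons(cons(unit,cons(unit,unit)),cons(unit,cons(unit,unit)))) }, so z ↦ cons(unit,cons(unit,unit)).

cons(unit,cons(unit,unit))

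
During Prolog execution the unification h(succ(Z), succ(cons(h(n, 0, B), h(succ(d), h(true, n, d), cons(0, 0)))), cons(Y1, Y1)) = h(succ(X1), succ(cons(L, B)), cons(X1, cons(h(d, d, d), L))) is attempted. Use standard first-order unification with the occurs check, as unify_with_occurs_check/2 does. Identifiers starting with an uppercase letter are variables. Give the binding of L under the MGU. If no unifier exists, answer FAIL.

Decompose h/3: succ(Z) = succ(X1),  succ(cons(h(n, 0, B), h(succ(d), h(true, n, d), cons(0, 0)))) = succ(cons(L, B)),  cons(Y1, Y1) = cons(X1, cons(h(d, d, d), L)).
Decompose succ/1: Z = X1.
Bind Z := X1; no other remaining equation mentions Z.
Decompose succ/1: cons(h(n, 0, B), h(succ(d), h(true, n, d), cons(0, 0))) = cons(L, B).
Decompose cons/2: h(n, 0, B) = L,  h(succ(d), h(true, n, d), cons(0, 0)) = B.
Bind L := h(n, 0, B); substituting into the one remaining equation that mentions L gives: cons(Y1, Y1) = cons(X1, cons(h(d, d, d), h(n, 0, B))).
Bind B := h(succ(d), h(true, n, d), cons(0, 0)); substituting into the remaining equation gives: cons(Y1, Y1) = cons(X1, cons(h(d, d, d), h(n, 0, h(succ(d), h(true, n, d), cons(0, 0))))). Substituting into the earlier binding gives L := h(n, 0, h(succ(d), h(true, n, d), cons(0, 0))).
Decompose cons/2: Y1 = X1,  Y1 = cons(h(d, d, d), h(n, 0, h(succ(d), h(true, n, d), cons(0, 0)))).
Bind Y1 := X1; substituting into the remaining equation gives: X1 = cons(h(d, d, d), h(n, 0, h(succ(d), h(true, n, d), cons(0, 0)))).
Bind X1 := cons(h(d, d, d), h(n, 0, h(succ(d), h(true, n, d), cons(0, 0)))). Substituting into the earlier bindings gives Z := cons(h(d, d, d), h(n, 0, h(succ(d), h(true, n, d), cons(0, 0)))), Y1 := cons(h(d, d, d), h(n, 0, h(succ(d), h(true, n, d), cons(0, 0)))).
MGU = { Z ↦ cons(h(d, d, d), h(n, 0, h(succ(d), h(true, n, d), cons(0, 0)))), L ↦ h(n, 0, h(succ(d), h(true, n, d), cons(0, 0))), B ↦ h(succ(d), h(true, n, d), cons(0, 0)), Y1 ↦ cons(h(d, d, d), h(n, 0, h(succ(d), h(true, n, d), cons(0, 0)))), X1 ↦ cons(h(d, d, d), h(n, 0, h(succ(d), h(true, n, d), cons(0, 0)))) }, so L ↦ h(n, 0, h(succ(d), h(true, n, d), cons(0, 0))).

h(n, 0, h(succ(d), h(true, n, d), cons(0, 0)))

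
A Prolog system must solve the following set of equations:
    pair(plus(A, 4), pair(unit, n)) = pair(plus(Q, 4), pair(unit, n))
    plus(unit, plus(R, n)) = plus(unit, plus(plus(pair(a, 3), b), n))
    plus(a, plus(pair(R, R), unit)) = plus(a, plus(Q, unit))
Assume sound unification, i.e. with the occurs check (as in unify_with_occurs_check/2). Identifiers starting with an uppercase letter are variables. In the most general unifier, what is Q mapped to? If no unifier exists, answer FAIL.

pair(plus(pair(a, 3), b), plus(pair(a, 3), b))

Decompose pair/2: plus(A, 4) = plus(Q, 4),  pair(unit, n) = pair(unit, n).
Decompose plus/2: A = Q,  4 = 4.
Bind A := Q; no other remaining equation mentions A.
Delete trivial equation 4 = 4.
Delete trivial equation pair(unit, n) = pair(unit, n).
Decompose plus/2: unit = unit,  plus(R, n) = plus(plus(pair(a, 3), b), n).
Delete trivial equation unit = unit.
Decompose plus/2: R = plus(pair(a, 3), b),  n = n.
Bind R := plus(pair(a, 3), b); substituting into the one remaining equation that mentions R gives: plus(a, plus(pair(plus(pair(a, 3), b), plus(pair(a, 3), b)), unit)) = plus(a, plus(Q, unit)).
Delete trivial equation n = n.
Decompose plus/2: a = a,  plus(pair(plus(pair(a, 3), b), plus(pair(a, 3), b)), unit) = plus(Q, unit).
Delete trivial equation a = a.
Decompose plus/2: pair(plus(pair(a, 3), b), plus(pair(a, 3), b)) = Q,  unit = unit.
Bind Q := pair(plus(pair(a, 3), b), plus(pair(a, 3), b)); no other remaining equation mentions Q. Substituting into the earlier binding gives A := pair(plus(pair(a, 3), b), plus(pair(a, 3), b)).
Delete trivial equation unit = unit.
MGU = { A ↦ pair(plus(pair(a, 3), b), plus(pair(a, 3), b)), R ↦ plus(pair(a, 3), b), Q ↦ pair(plus(pair(a, 3), b), plus(pair(a, 3), b)) }, so Q ↦ pair(plus(pair(a, 3), b), plus(pair(a, 3), b)).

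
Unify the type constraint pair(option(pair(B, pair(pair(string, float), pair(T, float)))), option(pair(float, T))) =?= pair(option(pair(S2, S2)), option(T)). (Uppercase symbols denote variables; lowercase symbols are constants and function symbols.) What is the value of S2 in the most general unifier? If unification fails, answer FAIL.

Decompose pair/2: option(pair(B, pair(pair(string, float), pair(T, float)))) =?= option(pair(S2, S2)),  option(pair(float, T)) =?= option(T).
Decompose option/1: pair(B, pair(pair(string, float), pair(T, float))) =?= pair(S2, S2).
Decompose pair/2: B =?= S2,  pair(pair(string, float), pair(T, float)) =?= S2.
Bind B := S2; no other remaining equation mentions B.
Bind S2 := pair(pair(string, float), pair(T, float)); no other remaining equation mentions S2. Substituting into the earlier binding gives B := pair(pair(string, float), pair(T, float)).
Decompose option/1: pair(float, T) =?= T.
Occurs check fails: T occurs in pair(float, T); the equation T =?= pair(float, T) has no finite solution.

FAIL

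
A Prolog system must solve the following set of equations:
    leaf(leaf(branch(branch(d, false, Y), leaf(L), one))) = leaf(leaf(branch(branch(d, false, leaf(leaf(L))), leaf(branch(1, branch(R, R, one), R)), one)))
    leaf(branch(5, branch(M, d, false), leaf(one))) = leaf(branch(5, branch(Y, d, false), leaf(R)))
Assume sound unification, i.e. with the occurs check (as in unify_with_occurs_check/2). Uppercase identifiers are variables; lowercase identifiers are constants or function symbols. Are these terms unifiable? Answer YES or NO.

Decompose leaf/1: leaf(branch(branch(d, false, Y), leaf(L), one)) = leaf(branch(branch(d, false, leaf(leaf(L))), leaf(branch(1, branch(R, R, one), R)), one)).
Decompose leaf/1: branch(branch(d, false, Y), leaf(L), one) = branch(branch(d, false, leaf(leaf(L))), leaf(branch(1, branch(R, R, one), R)), one).
Decompose branch/3: branch(d, false, Y) = branch(d, false, leaf(leaf(L))),  leaf(L) = leaf(branch(1, branch(R, R, one), R)),  one = one.
Decompose branch/3: d = d,  false = false,  Y = leaf(leaf(L)).
Delete trivial equation d = d.
Delete trivial equation false = false.
Bind Y := leaf(leaf(L)); substituting into the one remaining equation that mentions Y gives: leaf(branch(5, branch(M, d, false), leaf(one))) = leaf(branch(5, branch(leaf(leaf(L)), d, false), leaf(R))).
Decompose leaf/1: L = branch(1, branch(R, R, one), R).
Bind L := branch(1, branch(R, R, one), R); substituting into the one remaining equation that mentions L gives: leaf(branch(5, branch(M, d, false), leaf(one))) = leaf(branch(5, branch(leaf(leaf(branch(1, branch(R, R, one), R))), d, false), leaf(R))). Substituting into the earlier binding gives Y := leaf(leaf(branch(1, branch(R, R, one), R))).
Delete trivial equation one = one.
Decompose leaf/1: branch(5, branch(M, d, false), leaf(one)) = branch(5, branch(leaf(leaf(branch(1, branch(R, R, one), R))), d, false), leaf(R)).
Decompose branch/3: 5 = 5,  branch(M, d, false) = branch(leaf(leaf(branch(1, branch(R, R, one), R))), d, false),  leaf(one) = leaf(R).
Delete trivial equation 5 = 5.
Decompose branch/3: M = leaf(leaf(branch(1, branch(R, R, one), R))),  d = d,  false = false.
Bind M := leaf(leaf(branch(1, branch(R, R, one), R))); no other remaining equation mentions M.
Delete trivial equation d = d.
Delete trivial equation false = false.
Decompose leaf/1: one = R.
Bind R := one. Substituting into the earlier bindings gives Y := leaf(leaf(branch(1, branch(one, one, one), one))), L := branch(1, branch(one, one, one), one), M := leaf(leaf(branch(1, branch(one, one, one), one))).
No equations remain and no clash or occurs-check failure arose, so a unifier exists.

YES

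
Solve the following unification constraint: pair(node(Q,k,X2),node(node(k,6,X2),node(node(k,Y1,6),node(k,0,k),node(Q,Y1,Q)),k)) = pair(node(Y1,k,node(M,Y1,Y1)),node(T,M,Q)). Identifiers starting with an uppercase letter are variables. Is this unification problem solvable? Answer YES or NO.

YES

Decompose pair/2: node(Q,k,X2) = node(Y1,k,node(M,Y1,Y1)),  node(node(k,6,X2),node(node(k,Y1,6),node(k,0,k),node(Q,Y1,Q)),k) = node(T,M,Q).
Decompose node/3: Q = Y1,  k = k,  X2 = node(M,Y1,Y1).
Bind Q := Y1; substituting into the one remaining equation that mentions Q gives: node(node(k,6,X2),node(node(k,Y1,6),node(k,0,k),node(Y1,Y1,Y1)),k) = node(T,M,Y1).
Delete trivial equation k = k.
Bind X2 := node(M,Y1,Y1); substituting into the remaining equation gives: node(node(k,6,node(M,Y1,Y1)),node(node(k,Y1,6),node(k,0,k),node(Y1,Y1,Y1)),k) = node(T,M,Y1).
Decompose node/3: node(k,6,node(M,Y1,Y1)) = T,  node(node(k,Y1,6),node(k,0,k),node(Y1,Y1,Y1)) = M,  k = Y1.
Bind T := node(k,6,node(M,Y1,Y1)); no other remaining equation mentions T.
Bind M := node(node(k,Y1,6),node(k,0,k),node(Y1,Y1,Y1)); no other remaining equation mentions M. Substituting into the earlier bindings gives X2 := node(node(node(k,Y1,6),node(k,0,k),node(Y1,Y1,Y1)),Y1,Y1), T := node(k,6,node(node(node(k,Y1,6),node(k,0,k),node(Y1,Y1,Y1)),Y1,Y1)).
Bind Y1 := k. Substituting into the earlier bindings gives Q := k, X2 := node(node(node(k,k,6),node(k,0,k),node(k,k,k)),k,k), T := node(k,6,node(node(node(k,k,6),node(k,0,k),node(k,k,k)),k,k)), M := node(node(k,k,6),node(k,0,k),node(k,k,k)).
No equations remain and no clash or occurs-check failure arose, so a unifier exists.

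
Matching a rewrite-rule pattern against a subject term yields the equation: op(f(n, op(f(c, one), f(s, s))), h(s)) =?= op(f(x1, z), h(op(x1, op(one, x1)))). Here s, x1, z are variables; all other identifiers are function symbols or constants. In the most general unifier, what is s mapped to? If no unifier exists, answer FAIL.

Decompose op/2: f(n, op(f(c, one), f(s, s))) =?= f(x1, z),  h(s) =?= h(op(x1, op(one, x1))).
Decompose f/2: n =?= x1,  op(f(c, one), f(s, s)) =?= z.
Bind x1 := n; substituting into the one remaining equation that mentions x1 gives: h(s) =?= h(op(n, op(one, n))).
Bind z := op(f(c, one), f(s, s)); no other remaining equation mentions z.
Decompose h/1: s =?= op(n, op(one, n)).
Bind s := op(n, op(one, n)). Substituting into the earlier binding gives z := op(f(c, one), f(op(n, op(one, n)), op(n, op(one, n)))).
MGU = { x1 := n, z := op(f(c, one), f(op(n, op(one, n)), op(n, op(one, n)))), s := op(n, op(one, n)) }, so s := op(n, op(one, n)).

op(n, op(one, n))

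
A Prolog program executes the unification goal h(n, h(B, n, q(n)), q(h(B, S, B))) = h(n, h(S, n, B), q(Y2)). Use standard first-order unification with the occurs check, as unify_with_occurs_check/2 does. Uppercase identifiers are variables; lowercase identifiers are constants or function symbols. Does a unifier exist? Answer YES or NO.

Decompose h/3: n = n,  h(B, n, q(n)) = h(S, n, B),  q(h(B, S, B)) = q(Y2).
Delete trivial equation n = n.
Decompose h/3: B = S,  n = n,  q(n) = B.
Bind B := S; substituting into the 2 remaining equations that mention B gives: q(n) = S,  q(h(S, S, S)) = q(Y2).
Delete trivial equation n = n.
Bind S := q(n); substituting into the remaining equation gives: q(h(q(n), q(n), q(n))) = q(Y2). Substituting into the earlier binding gives B := q(n).
Decompose q/1: h(q(n), q(n), q(n)) = Y2.
Bind Y2 := h(q(n), q(n), q(n)).
No equations remain and no clash or occurs-check failure arose, so a unifier exists.

YES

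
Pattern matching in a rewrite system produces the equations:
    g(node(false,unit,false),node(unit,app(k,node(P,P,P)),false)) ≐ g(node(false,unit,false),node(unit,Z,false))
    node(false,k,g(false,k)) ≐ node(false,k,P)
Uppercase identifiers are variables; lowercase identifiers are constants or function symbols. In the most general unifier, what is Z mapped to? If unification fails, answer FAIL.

app(k,node(g(false,k),g(false,k),g(false,k)))

Decompose g/2: node(false,unit,false) ≐ node(false,unit,false),  node(unit,app(k,node(P,P,P)),false) ≐ node(unit,Z,false).
Delete trivial equation node(false,unit,false) ≐ node(false,unit,false).
Decompose node/3: unit ≐ unit,  app(k,node(P,P,P)) ≐ Z,  false ≐ false.
Delete trivial equation unit ≐ unit.
Bind Z := app(k,node(P,P,P)); no other remaining equation mentions Z.
Delete trivial equation false ≐ false.
Decompose node/3: false ≐ false,  k ≐ k,  g(false,k) ≐ P.
Delete trivial equation false ≐ false.
Delete trivial equation k ≐ k.
Bind P := g(false,k). Substituting into the earlier binding gives Z := app(k,node(g(false,k),g(false,k),g(false,k))).
MGU = { Z ↦ app(k,node(g(false,k),g(false,k),g(false,k))), P ↦ g(false,k) }, so Z ↦ app(k,node(g(false,k),g(false,k),g(false,k))).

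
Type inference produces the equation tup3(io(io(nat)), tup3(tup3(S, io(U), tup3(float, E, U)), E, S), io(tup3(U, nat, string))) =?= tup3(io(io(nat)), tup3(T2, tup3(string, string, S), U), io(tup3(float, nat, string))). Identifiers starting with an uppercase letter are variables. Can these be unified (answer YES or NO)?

YES

Decompose tup3/3: io(io(nat)) =?= io(io(nat)),  tup3(tup3(S, io(U), tup3(float, E, U)), E, S) =?= tup3(T2, tup3(string, string, S), U),  io(tup3(U, nat, string)) =?= io(tup3(float, nat, string)).
Delete trivial equation io(io(nat)) =?= io(io(nat)).
Decompose tup3/3: tup3(S, io(U), tup3(float, E, U)) =?= T2,  E =?= tup3(string, string, S),  S =?= U.
Bind T2 := tup3(S, io(U), tup3(float, E, U)); no other remaining equation mentions T2.
Bind E := tup3(string, string, S); no other remaining equation mentions E. Substituting into the earlier binding gives T2 := tup3(S, io(U), tup3(float, tup3(string, string, S), U)).
Bind S := U; no other remaining equation mentions S. Substituting into the earlier bindings gives T2 := tup3(U, io(U), tup3(float, tup3(string, string, U), U)), E := tup3(string, string, U).
Decompose io/1: tup3(U, nat, string) =?= tup3(float, nat, string).
Decompose tup3/3: U =?= float,  nat =?= nat,  string =?= string.
Bind U := float; no other remaining equation mentions U. Substituting into the earlier bindings gives T2 := tup3(float, io(float), tup3(float, tup3(string, string, float), float)), E := tup3(string, string, float), S := float.
Delete trivial equation nat =?= nat.
Delete trivial equation string =?= string.
No equations remain and no clash or occurs-check failure arose, so a unifier exists.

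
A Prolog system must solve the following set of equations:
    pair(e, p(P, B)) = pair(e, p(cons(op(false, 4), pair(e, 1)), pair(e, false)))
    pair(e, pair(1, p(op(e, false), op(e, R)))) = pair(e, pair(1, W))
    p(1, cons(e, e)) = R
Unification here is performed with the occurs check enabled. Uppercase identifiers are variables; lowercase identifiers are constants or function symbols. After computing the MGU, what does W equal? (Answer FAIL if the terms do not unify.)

Decompose pair/2: e = e,  p(P, B) = p(cons(op(false, 4), pair(e, 1)), pair(e, false)).
Delete trivial equation e = e.
Decompose p/2: P = cons(op(false, 4), pair(e, 1)),  B = pair(e, false).
Bind P := cons(op(false, 4), pair(e, 1)); no other remaining equation mentions P.
Bind B := pair(e, false); no other remaining equation mentions B.
Decompose pair/2: e = e,  pair(1, p(op(e, false), op(e, R))) = pair(1, W).
Delete trivial equation e = e.
Decompose pair/2: 1 = 1,  p(op(e, false), op(e, R)) = W.
Delete trivial equation 1 = 1.
Bind W := p(op(e, false), op(e, R)); no other remaining equation mentions W.
Bind R := p(1, cons(e, e)). Substituting into the earlier binding gives W := p(op(e, false), op(e, p(1, cons(e, e)))).
MGU = { P -> cons(op(false, 4), pair(e, 1)), B -> pair(e, false), W -> p(op(e, false), op(e, p(1, cons(e, e)))), R -> p(1, cons(e, e)) }, so W -> p(op(e, false), op(e, p(1, cons(e, e)))).

p(op(e, false), op(e, p(1, cons(e, e))))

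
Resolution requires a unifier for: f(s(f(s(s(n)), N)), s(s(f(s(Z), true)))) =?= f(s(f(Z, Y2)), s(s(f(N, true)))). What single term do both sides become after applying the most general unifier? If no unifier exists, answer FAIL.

f(s(f(s(s(n)), s(s(s(n))))), s(s(f(s(s(s(n))), true))))

Decompose f/2: s(f(s(s(n)), N)) =?= s(f(Z, Y2)),  s(s(f(s(Z), true))) =?= s(s(f(N, true))).
Decompose s/1: f(s(s(n)), N) =?= f(Z, Y2).
Decompose f/2: s(s(n)) =?= Z,  N =?= Y2.
Bind Z := s(s(n)); substituting into the one remaining equation that mentions Z gives: s(s(f(s(s(s(n))), true))) =?= s(s(f(N, true))).
Bind N := Y2; substituting into the remaining equation gives: s(s(f(s(s(s(n))), true))) =?= s(s(f(Y2, true))).
Decompose s/1: s(f(s(s(s(n))), true)) =?= s(f(Y2, true)).
Decompose s/1: f(s(s(s(n))), true) =?= f(Y2, true).
Decompose f/2: s(s(s(n))) =?= Y2,  true =?= true.
Bind Y2 := s(s(s(n))); no other remaining equation mentions Y2. Substituting into the earlier binding gives N := s(s(s(n))).
Delete trivial equation true =?= true.
Applying the MGU to either side gives f(s(f(s(s(n)), s(s(s(n))))), s(s(f(s(s(s(n))), true)))).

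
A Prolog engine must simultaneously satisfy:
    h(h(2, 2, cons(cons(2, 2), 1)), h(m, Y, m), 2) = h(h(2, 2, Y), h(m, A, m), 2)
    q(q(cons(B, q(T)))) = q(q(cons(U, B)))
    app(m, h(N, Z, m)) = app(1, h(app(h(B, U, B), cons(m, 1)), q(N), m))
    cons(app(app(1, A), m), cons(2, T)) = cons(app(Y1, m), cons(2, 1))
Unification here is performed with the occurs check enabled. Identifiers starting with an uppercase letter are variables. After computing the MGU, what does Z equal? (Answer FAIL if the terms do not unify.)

Decompose h/3: h(2, 2, cons(cons(2, 2), 1)) = h(2, 2, Y),  h(m, Y, m) = h(m, A, m),  2 = 2.
Decompose h/3: 2 = 2,  2 = 2,  cons(cons(2, 2), 1) = Y.
Delete trivial equation 2 = 2.
Delete trivial equation 2 = 2.
Bind Y := cons(cons(2, 2), 1); substituting into the one remaining equation that mentions Y gives: h(m, cons(cons(2, 2), 1), m) = h(m, A, m).
Decompose h/3: m = m,  cons(cons(2, 2), 1) = A,  m = m.
Delete trivial equation m = m.
Bind A := cons(cons(2, 2), 1); substituting into the one remaining equation that mentions A gives: cons(app(app(1, cons(cons(2, 2), 1)), m), cons(2, T)) = cons(app(Y1, m), cons(2, 1)).
Delete trivial equation m = m.
Delete trivial equation 2 = 2.
Decompose q/1: q(cons(B, q(T))) = q(cons(U, B)).
Decompose q/1: cons(B, q(T)) = cons(U, B).
Decompose cons/2: B = U,  q(T) = B.
Bind B := U; substituting into the 2 remaining equations that mention B gives: q(T) = U,  app(m, h(N, Z, m)) = app(1, h(app(h(U, U, U), cons(m, 1)), q(N), m)).
Bind U := q(T); substituting into the one remaining equation that mentions U gives: app(m, h(N, Z, m)) = app(1, h(app(h(q(T), q(T), q(T)), cons(m, 1)), q(N), m)). Substituting into the earlier binding gives B := q(T).
Decompose app/2: m = 1,  h(N, Z, m) = h(app(h(q(T), q(T), q(T)), cons(m, 1)), q(N), m).
Clash: constants m and 1 differ; no unifier exists.

FAIL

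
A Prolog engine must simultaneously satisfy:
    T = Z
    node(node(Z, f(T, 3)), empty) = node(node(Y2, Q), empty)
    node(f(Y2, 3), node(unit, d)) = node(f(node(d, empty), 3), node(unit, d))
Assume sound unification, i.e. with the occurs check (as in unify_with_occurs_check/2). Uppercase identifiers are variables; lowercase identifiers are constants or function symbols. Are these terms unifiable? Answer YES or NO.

YES

Bind T := Z; substituting into the one remaining equation that mentions T gives: node(node(Z, f(Z, 3)), empty) = node(node(Y2, Q), empty).
Decompose node/2: node(Z, f(Z, 3)) = node(Y2, Q),  empty = empty.
Decompose node/2: Z = Y2,  f(Z, 3) = Q.
Bind Z := Y2; substituting into the one remaining equation that mentions Z gives: f(Y2, 3) = Q. Substituting into the earlier binding gives T := Y2.
Bind Q := f(Y2, 3); no other remaining equation mentions Q.
Delete trivial equation empty = empty.
Decompose node/2: f(Y2, 3) = f(node(d, empty), 3),  node(unit, d) = node(unit, d).
Decompose f/2: Y2 = node(d, empty),  3 = 3.
Bind Y2 := node(d, empty); no other remaining equation mentions Y2. Substituting into the earlier bindings gives T := node(d, empty), Z := node(d, empty), Q := f(node(d, empty), 3).
Delete trivial equation 3 = 3.
Delete trivial equation node(unit, d) = node(unit, d).
No equations remain and no clash or occurs-check failure arose, so a unifier exists.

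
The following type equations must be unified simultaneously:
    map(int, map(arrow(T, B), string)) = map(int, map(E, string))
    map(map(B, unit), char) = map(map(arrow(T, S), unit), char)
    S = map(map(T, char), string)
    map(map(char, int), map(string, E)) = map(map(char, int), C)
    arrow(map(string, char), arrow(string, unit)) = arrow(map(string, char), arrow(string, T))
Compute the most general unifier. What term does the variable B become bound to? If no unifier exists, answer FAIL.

Decompose map/2: int = int,  map(arrow(T, B), string) = map(E, string).
Delete trivial equation int = int.
Decompose map/2: arrow(T, B) = E,  string = string.
Bind E := arrow(T, B); substituting into the one remaining equation that mentions E gives: map(map(char, int), map(string, arrow(T, B))) = map(map(char, int), C).
Delete trivial equation string = string.
Decompose map/2: map(B, unit) = map(arrow(T, S), unit),  char = char.
Decompose map/2: B = arrow(T, S),  unit = unit.
Bind B := arrow(T, S); substituting into the one remaining equation that mentions B gives: map(map(char, int), map(string, arrow(T, arrow(T, S)))) = map(map(char, int), C). Substituting into the earlier binding gives E := arrow(T, arrow(T, S)).
Delete trivial equation unit = unit.
Delete trivial equation char = char.
Bind S := map(map(T, char), string); substituting into the one remaining equation that mentions S gives: map(map(char, int), map(string, arrow(T, arrow(T, map(map(T, char), string))))) = map(map(char, int), C). Substituting into the earlier bindings gives E := arrow(T, arrow(T, map(map(T, char), string))), B := arrow(T, map(map(T, char), string)).
Decompose map/2: map(char, int) = map(char, int),  map(string, arrow(T, arrow(T, map(map(T, char), string)))) = C.
Delete trivial equation map(char, int) = map(char, int).
Bind C := map(string, arrow(T, arrow(T, map(map(T, char), string)))); no other remaining equation mentions C.
Decompose arrow/2: map(string, char) = map(string, char),  arrow(string, unit) = arrow(string, T).
Delete trivial equation map(string, char) = map(string, char).
Decompose arrow/2: string = string,  unit = T.
Delete trivial equation string = string.
Bind T := unit. Substituting into the earlier bindings gives E := arrow(unit, arrow(unit, map(map(unit, char), string))), B := arrow(unit, map(map(unit, char), string)), S := map(map(unit, char), string), C := map(string, arrow(unit, arrow(unit, map(map(unit, char), string)))).
MGU = { E -> arrow(unit, arrow(unit, map(map(unit, char), string))), B -> arrow(unit, map(map(unit, char), string)), S -> map(map(unit, char), string), C -> map(string, arrow(unit, arrow(unit, map(map(unit, char), string)))), T -> unit }, so B -> arrow(unit, map(map(unit, char), string)).

arrow(unit, map(map(unit, char), string))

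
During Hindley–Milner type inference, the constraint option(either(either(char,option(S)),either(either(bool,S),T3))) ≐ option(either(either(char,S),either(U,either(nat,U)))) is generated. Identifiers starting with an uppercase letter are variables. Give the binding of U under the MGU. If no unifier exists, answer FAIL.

FAIL

Decompose option/1: either(either(char,option(S)),either(either(bool,S),T3)) ≐ either(either(char,S),either(U,either(nat,U))).
Decompose either/2: either(char,option(S)) ≐ either(char,S),  either(either(bool,S),T3) ≐ either(U,either(nat,U)).
Decompose either/2: char ≐ char,  option(S) ≐ S.
Delete trivial equation char ≐ char.
Occurs check fails: S occurs in option(S); the equation S ≐ option(S) has no finite solution.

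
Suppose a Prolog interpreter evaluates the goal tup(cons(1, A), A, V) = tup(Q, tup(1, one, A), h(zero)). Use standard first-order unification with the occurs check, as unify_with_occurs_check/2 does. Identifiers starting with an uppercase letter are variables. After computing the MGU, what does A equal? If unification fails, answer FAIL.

Decompose tup/3: cons(1, A) = Q,  A = tup(1, one, A),  V = h(zero).
Bind Q := cons(1, A); no other remaining equation mentions Q.
Occurs check fails: A occurs in tup(1, one, A); the equation A = tup(1, one, A) has no finite solution.

FAIL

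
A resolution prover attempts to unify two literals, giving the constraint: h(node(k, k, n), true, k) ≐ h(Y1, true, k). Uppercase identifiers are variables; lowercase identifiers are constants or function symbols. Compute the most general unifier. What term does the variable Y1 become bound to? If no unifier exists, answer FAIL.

Decompose h/3: node(k, k, n) ≐ Y1,  true ≐ true,  k ≐ k.
Bind Y1 := node(k, k, n); no other remaining equation mentions Y1.
Delete trivial equation true ≐ true.
Delete trivial equation k ≐ k.
MGU = { Y1 ↦ node(k, k, n) }, so Y1 ↦ node(k, k, n).

node(k, k, n)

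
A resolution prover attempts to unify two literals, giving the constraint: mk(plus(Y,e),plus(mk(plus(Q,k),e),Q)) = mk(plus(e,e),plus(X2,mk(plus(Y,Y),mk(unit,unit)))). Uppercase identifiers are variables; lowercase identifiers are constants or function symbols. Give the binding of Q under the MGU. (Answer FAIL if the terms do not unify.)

mk(plus(e,e),mk(unit,unit))

Decompose mk/2: plus(Y,e) = plus(e,e),  plus(mk(plus(Q,k),e),Q) = plus(X2,mk(plus(Y,Y),mk(unit,unit))).
Decompose plus/2: Y = e,  e = e.
Bind Y := e; substituting into the one remaining equation that mentions Y gives: plus(mk(plus(Q,k),e),Q) = plus(X2,mk(plus(e,e),mk(unit,unit))).
Delete trivial equation e = e.
Decompose plus/2: mk(plus(Q,k),e) = X2,  Q = mk(plus(e,e),mk(unit,unit)).
Bind X2 := mk(plus(Q,k),e); no other remaining equation mentions X2.
Bind Q := mk(plus(e,e),mk(unit,unit)). Substituting into the earlier binding gives X2 := mk(plus(mk(plus(e,e),mk(unit,unit)),k),e).
MGU = { Y ↦ e, X2 ↦ mk(plus(mk(plus(e,e),mk(unit,unit)),k),e), Q ↦ mk(plus(e,e),mk(unit,unit)) }, so Q ↦ mk(plus(e,e),mk(unit,unit)).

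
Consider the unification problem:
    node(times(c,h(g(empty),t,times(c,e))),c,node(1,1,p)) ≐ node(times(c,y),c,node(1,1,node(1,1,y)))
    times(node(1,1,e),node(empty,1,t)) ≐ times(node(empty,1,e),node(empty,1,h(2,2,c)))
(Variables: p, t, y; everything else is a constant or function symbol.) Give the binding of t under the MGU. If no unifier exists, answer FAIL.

Decompose node/3: times(c,h(g(empty),t,times(c,e))) ≐ times(c,y),  c ≐ c,  node(1,1,p) ≐ node(1,1,node(1,1,y)).
Decompose times/2: c ≐ c,  h(g(empty),t,times(c,e)) ≐ y.
Delete trivial equation c ≐ c.
Bind y := h(g(empty),t,times(c,e)); substituting into the one remaining equation that mentions y gives: node(1,1,p) ≐ node(1,1,node(1,1,h(g(empty),t,times(c,e)))).
Delete trivial equation c ≐ c.
Decompose node/3: 1 ≐ 1,  1 ≐ 1,  p ≐ node(1,1,h(g(empty),t,times(c,e))).
Delete trivial equation 1 ≐ 1.
Delete trivial equation 1 ≐ 1.
Bind p := node(1,1,h(g(empty),t,times(c,e))); no other remaining equation mentions p.
Decompose times/2: node(1,1,e) ≐ node(empty,1,e),  node(empty,1,t) ≐ node(empty,1,h(2,2,c)).
Decompose node/3: 1 ≐ empty,  1 ≐ 1,  e ≐ e.
Clash: constants 1 and empty differ; no unifier exists.

FAIL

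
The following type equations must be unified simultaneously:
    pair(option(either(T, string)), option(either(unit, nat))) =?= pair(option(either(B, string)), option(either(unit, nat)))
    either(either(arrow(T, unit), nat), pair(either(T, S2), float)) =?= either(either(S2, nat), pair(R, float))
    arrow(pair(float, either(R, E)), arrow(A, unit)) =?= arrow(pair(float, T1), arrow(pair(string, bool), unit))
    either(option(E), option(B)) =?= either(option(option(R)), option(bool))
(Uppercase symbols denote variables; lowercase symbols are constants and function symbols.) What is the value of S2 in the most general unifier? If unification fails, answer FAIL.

arrow(bool, unit)

Decompose pair/2: option(either(T, string)) =?= option(either(B, string)),  option(either(unit, nat)) =?= option(either(unit, nat)).
Decompose option/1: either(T, string) =?= either(B, string).
Decompose either/2: T =?= B,  string =?= string.
Bind T := B; substituting into the one remaining equation that mentions T gives: either(either(arrow(B, unit), nat), pair(either(B, S2), float)) =?= either(either(S2, nat), pair(R, float)).
Delete trivial equation string =?= string.
Delete trivial equation option(either(unit, nat)) =?= option(either(unit, nat)).
Decompose either/2: either(arrow(B, unit), nat) =?= either(S2, nat),  pair(either(B, S2), float) =?= pair(R, float).
Decompose either/2: arrow(B, unit) =?= S2,  nat =?= nat.
Bind S2 := arrow(B, unit); substituting into the one remaining equation that mentions S2 gives: pair(either(B, arrow(B, unit)), float) =?= pair(R, float).
Delete trivial equation nat =?= nat.
Decompose pair/2: either(B, arrow(B, unit)) =?= R,  float =?= float.
Bind R := either(B, arrow(B, unit)); substituting into the 2 remaining equations that mention R gives: arrow(pair(float, either(either(B, arrow(B, unit)), E)), arrow(A, unit)) =?= arrow(pair(float, T1), arrow(pair(string, bool), unit)),  either(option(E), option(B)) =?= either(option(option(either(B, arrow(B, unit)))), option(bool)).
Delete trivial equation float =?= float.
Decompose arrow/2: pair(float, either(either(B, arrow(B, unit)), E)) =?= pair(float, T1),  arrow(A, unit) =?= arrow(pair(string, bool), unit).
Decompose pair/2: float =?= float,  either(either(B, arrow(B, unit)), E) =?= T1.
Delete trivial equation float =?= float.
Bind T1 := either(either(B, arrow(B, unit)), E); no other remaining equation mentions T1.
Decompose arrow/2: A =?= pair(string, bool),  unit =?= unit.
Bind A := pair(string, bool); no other remaining equation mentions A.
Delete trivial equation unit =?= unit.
Decompose either/2: option(E) =?= option(option(either(B, arrow(B, unit)))),  option(B) =?= option(bool).
Decompose option/1: E =?= option(either(B, arrow(B, unit))).
Bind E := option(either(B, arrow(B, unit))); no other remaining equation mentions E. Substituting into the earlier binding gives T1 := either(either(B, arrow(B, unit)), option(either(B, arrow(B, unit)))).
Decompose option/1: B =?= bool.
Bind B := bool. Substituting into the earlier bindings gives T := bool, S2 := arrow(bool, unit), R := either(bool, arrow(bool, unit)), T1 := either(either(bool, arrow(bool, unit)), option(either(bool, arrow(bool, unit)))), E := option(either(bool, arrow(bool, unit))).
MGU = { T := bool, S2 := arrow(bool, unit), R := either(bool, arrow(bool, unit)), T1 := either(either(bool, arrow(bool, unit)), option(either(bool, arrow(bool, unit)))), A := pair(string, bool), E := option(either(bool, arrow(bool, unit))), B := bool }, so S2 := arrow(bool, unit).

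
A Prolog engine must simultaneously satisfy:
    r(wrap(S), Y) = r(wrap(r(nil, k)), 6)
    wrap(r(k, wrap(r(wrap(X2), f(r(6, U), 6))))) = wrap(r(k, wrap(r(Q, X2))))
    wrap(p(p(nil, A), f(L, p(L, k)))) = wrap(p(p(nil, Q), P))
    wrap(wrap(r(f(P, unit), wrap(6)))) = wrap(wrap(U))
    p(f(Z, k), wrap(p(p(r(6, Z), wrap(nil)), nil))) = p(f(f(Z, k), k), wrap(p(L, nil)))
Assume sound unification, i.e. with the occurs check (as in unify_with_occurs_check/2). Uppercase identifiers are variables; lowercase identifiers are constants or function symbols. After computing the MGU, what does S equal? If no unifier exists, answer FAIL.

Decompose r/2: wrap(S) = wrap(r(nil, k)),  Y = 6.
Decompose wrap/1: S = r(nil, k).
Bind S := r(nil, k); no other remaining equation mentions S.
Bind Y := 6; no other remaining equation mentions Y.
Decompose wrap/1: r(k, wrap(r(wrap(X2), f(r(6, U), 6)))) = r(k, wrap(r(Q, X2))).
Decompose r/2: k = k,  wrap(r(wrap(X2), f(r(6, U), 6))) = wrap(r(Q, X2)).
Delete trivial equation k = k.
Decompose wrap/1: r(wrap(X2), f(r(6, U), 6)) = r(Q, X2).
Decompose r/2: wrap(X2) = Q,  f(r(6, U), 6) = X2.
Bind Q := wrap(X2); substituting into the one remaining equation that mentions Q gives: wrap(p(p(nil, A), f(L, p(L, k)))) = wrap(p(p(nil, wrap(X2)), P)).
Bind X2 := f(r(6, U), 6); substituting into the one remaining equation that mentions X2 gives: wrap(p(p(nil, A), f(L, p(L, k)))) = wrap(p(p(nil, wrap(f(r(6, U), 6))), P)). Substituting into the earlier binding gives Q := wrap(f(r(6, U), 6)).
Decompose wrap/1: p(p(nil, A), f(L, p(L, k))) = p(p(nil, wrap(f(r(6, U), 6))), P).
Decompose p/2: p(nil, A) = p(nil, wrap(f(r(6, U), 6))),  f(L, p(L, k)) = P.
Decompose p/2: nil = nil,  A = wrap(f(r(6, U), 6)).
Delete trivial equation nil = nil.
Bind A := wrap(f(r(6, U), 6)); no other remaining equation mentions A.
Bind P := f(L, p(L, k)); substituting into the one remaining equation that mentions P gives: wrap(wrap(r(f(f(L, p(L, k)), unit), wrap(6)))) = wrap(wrap(U)).
Decompose wrap/1: wrap(r(f(f(L, p(L, k)), unit), wrap(6))) = wrap(U).
Decompose wrap/1: r(f(f(L, p(L, k)), unit), wrap(6)) = U.
Bind U := r(f(f(L, p(L, k)), unit), wrap(6)); no other remaining equation mentions U. Substituting into the earlier bindings gives Q := wrap(f(r(6, r(f(f(L, p(L, k)), unit), wrap(6))), 6)), X2 := f(r(6, r(f(f(L, p(L, k)), unit), wrap(6))), 6), A := wrap(f(r(6, r(f(f(L, p(L, k)), unit), wrap(6))), 6)).
Decompose p/2: f(Z, k) = f(f(Z, k), k),  wrap(p(p(r(6, Z), wrap(nil)), nil)) = wrap(p(L, nil)).
Decompose f/2: Z = f(Z, k),  k = k.
Occurs check fails: Z occurs in f(Z, k); the equation Z = f(Z, k) has no finite solution.

FAIL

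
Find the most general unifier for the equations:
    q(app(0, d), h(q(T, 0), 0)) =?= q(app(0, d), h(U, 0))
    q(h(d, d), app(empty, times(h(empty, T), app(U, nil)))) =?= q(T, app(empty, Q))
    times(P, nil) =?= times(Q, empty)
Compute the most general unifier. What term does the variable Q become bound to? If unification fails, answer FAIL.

FAIL

Decompose q/2: app(0, d) =?= app(0, d),  h(q(T, 0), 0) =?= h(U, 0).
Delete trivial equation app(0, d) =?= app(0, d).
Decompose h/2: q(T, 0) =?= U,  0 =?= 0.
Bind U := q(T, 0); substituting into the one remaining equation that mentions U gives: q(h(d, d), app(empty, times(h(empty, T), app(q(T, 0), nil)))) =?= q(T, app(empty, Q)).
Delete trivial equation 0 =?= 0.
Decompose q/2: h(d, d) =?= T,  app(empty, times(h(empty, T), app(q(T, 0), nil))) =?= app(empty, Q).
Bind T := h(d, d); substituting into the one remaining equation that mentions T gives: app(empty, times(h(empty, h(d, d)), app(q(h(d, d), 0), nil))) =?= app(empty, Q). Substituting into the earlier binding gives U := q(h(d, d), 0).
Decompose app/2: empty =?= empty,  times(h(empty, h(d, d)), app(q(h(d, d), 0), nil)) =?= Q.
Delete trivial equation empty =?= empty.
Bind Q := times(h(empty, h(d, d)), app(q(h(d, d), 0), nil)); substituting into the remaining equation gives: times(P, nil) =?= times(times(h(empty, h(d, d)), app(q(h(d, d), 0), nil)), empty).
Decompose times/2: P =?= times(h(empty, h(d, d)), app(q(h(d, d), 0), nil)),  nil =?= empty.
Bind P := times(h(empty, h(d, d)), app(q(h(d, d), 0), nil)); no other remaining equation mentions P.
Clash: constants nil and empty differ; no unifier exists.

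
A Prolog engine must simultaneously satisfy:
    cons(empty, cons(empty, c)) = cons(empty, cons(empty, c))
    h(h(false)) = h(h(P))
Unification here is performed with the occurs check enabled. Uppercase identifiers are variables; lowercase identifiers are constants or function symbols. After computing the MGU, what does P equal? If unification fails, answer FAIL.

Delete trivial equation cons(empty, cons(empty, c)) = cons(empty, cons(empty, c)).
Decompose h/1: h(false) = h(P).
Decompose h/1: false = P.
Bind P := false.
MGU = { P = false }, so P = false.

false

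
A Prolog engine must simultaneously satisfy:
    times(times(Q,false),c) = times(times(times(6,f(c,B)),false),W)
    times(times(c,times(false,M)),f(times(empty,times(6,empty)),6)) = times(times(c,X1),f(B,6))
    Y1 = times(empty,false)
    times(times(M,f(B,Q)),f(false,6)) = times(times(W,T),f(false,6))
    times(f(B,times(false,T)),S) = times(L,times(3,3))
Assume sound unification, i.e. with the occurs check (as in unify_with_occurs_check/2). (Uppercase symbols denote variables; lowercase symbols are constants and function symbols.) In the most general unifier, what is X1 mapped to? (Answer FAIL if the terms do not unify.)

Decompose times/2: times(Q,false) = times(times(6,f(c,B)),false),  c = W.
Decompose times/2: Q = times(6,f(c,B)),  false = false.
Bind Q := times(6,f(c,B)); substituting into the one remaining equation that mentions Q gives: times(times(M,f(B,times(6,f(c,B)))),f(false,6)) = times(times(W,T),f(false,6)).
Delete trivial equation false = false.
Bind W := c; substituting into the one remaining equation that mentions W gives: times(times(M,f(B,times(6,f(c,B)))),f(false,6)) = times(times(c,T),f(false,6)).
Decompose times/2: times(c,times(false,M)) = times(c,X1),  f(times(empty,times(6,empty)),6) = f(B,6).
Decompose times/2: c = c,  times(false,M) = X1.
Delete trivial equation c = c.
Bind X1 := times(false,M); no other remaining equation mentions X1.
Decompose f/2: times(empty,times(6,empty)) = B,  6 = 6.
Bind B := times(empty,times(6,empty)); substituting into the 2 remaining equations that mention B gives: times(times(M,f(times(empty,times(6,empty)),times(6,f(c,times(empty,times(6,empty)))))),f(false,6)) = times(times(c,T),f(false,6)),  times(f(times(empty,times(6,empty)),times(false,T)),S) = times(L,times(3,3)). Substituting into the earlier binding gives Q := times(6,f(c,times(empty,times(6,empty)))).
Delete trivial equation 6 = 6.
Bind Y1 := times(empty,false); no other remaining equation mentions Y1.
Decompose times/2: times(M,f(times(empty,times(6,empty)),times(6,f(c,times(empty,times(6,empty)))))) = times(c,T),  f(false,6) = f(false,6).
Decompose times/2: M = c,  f(times(empty,times(6,empty)),times(6,f(c,times(empty,times(6,empty))))) = T.
Bind M := c; no other remaining equation mentions M. Substituting into the earlier binding gives X1 := times(false,c).
Bind T := f(times(empty,times(6,empty)),times(6,f(c,times(empty,times(6,empty))))); substituting into the one remaining equation that mentions T gives: times(f(times(empty,times(6,empty)),times(false,f(times(empty,times(6,empty)),times(6,f(c,times(empty,times(6,empty))))))),S) = times(L,times(3,3)).
Delete trivial equation f(false,6) = f(false,6).
Decompose times/2: f(times(empty,times(6,empty)),times(false,f(times(empty,times(6,empty)),times(6,f(c,times(empty,times(6,empty))))))) = L,  S = times(3,3).
Bind L := f(times(empty,times(6,empty)),times(false,f(times(empty,times(6,empty)),times(6,f(c,times(empty,times(6,empty))))))); no other remaining equation mentions L.
Bind S := times(3,3).
MGU = { Q -> times(6,f(c,times(empty,times(6,empty)))), W -> c, X1 -> times(false,c), B -> times(empty,times(6,empty)), Y1 -> times(empty,false), M -> c, T -> f(times(empty,times(6,empty)),times(6,f(c,times(empty,times(6,empty))))), L -> f(times(empty,times(6,empty)),times(false,f(times(empty,times(6,empty)),times(6,f(c,times(empty,times(6,empty))))))), S -> times(3,3) }, so X1 -> times(false,c).

times(false,c)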